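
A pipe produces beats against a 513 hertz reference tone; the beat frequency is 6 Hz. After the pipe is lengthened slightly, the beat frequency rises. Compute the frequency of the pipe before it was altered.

|f − 513| = 6, so the pipe was at either 507 Hz or 519 Hz.
A longer pipe has a lower fundamental; the adjustment lowers the pipe's frequency.
The beat rate rose, so the adjustment moved the pipe further from 513 Hz — it was already below the reference.

507 Hz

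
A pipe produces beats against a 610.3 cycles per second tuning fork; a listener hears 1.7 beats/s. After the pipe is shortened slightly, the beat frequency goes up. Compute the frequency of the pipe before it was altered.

612 Hz

|f − 610.3| = 1.7, so the pipe was at either 608.6 Hz or 612 Hz.
A shorter pipe has a higher fundamental; the adjustment raises the pipe's frequency.
The beat rate rose, so the adjustment moved the pipe further from 610.3 Hz — it was already above the reference.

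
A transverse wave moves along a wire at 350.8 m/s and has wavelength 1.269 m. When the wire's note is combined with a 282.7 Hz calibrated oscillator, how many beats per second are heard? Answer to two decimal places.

Source frequency f = v/λ = 350.8/1.269 = 276.4381 Hz.
f_beat = |276.4381 − 282.7| = 6.26 Hz.

6.26 Hz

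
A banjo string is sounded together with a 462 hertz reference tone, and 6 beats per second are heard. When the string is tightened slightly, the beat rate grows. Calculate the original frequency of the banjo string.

|f − 462| = 6, so the banjo string was at either 456 Hz or 468 Hz.
Increasing tension raises a string's frequency; the adjustment raises the banjo string's frequency.
The beat rate rose, so the adjustment moved the banjo string further from 462 Hz — it was already above the reference.

468 Hz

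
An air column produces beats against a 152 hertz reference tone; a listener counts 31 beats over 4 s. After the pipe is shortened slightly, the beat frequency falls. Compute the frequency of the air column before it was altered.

Beat frequency = 31/4 = 7.75 Hz.
|f − 152| = 7.75, so the air column was at either 144.25 Hz or 159.75 Hz.
A shorter pipe has a higher fundamental; the adjustment raises the air column's frequency.
The beat rate fell, so the adjustment moved the air column toward 152 Hz — it must have started below the reference.

144.25 Hz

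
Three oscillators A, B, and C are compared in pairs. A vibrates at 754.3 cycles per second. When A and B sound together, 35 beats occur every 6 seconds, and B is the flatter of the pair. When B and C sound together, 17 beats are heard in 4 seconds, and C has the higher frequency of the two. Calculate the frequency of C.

752.7167 Hz

A–B: Beat frequency = 35/6 = 5.8333 Hz.
B is below A, so f_B = 754.3 − 5.8333 = 748.4667 Hz.
B–C: Beat frequency = 17/4 = 4.25 Hz.
C is above B, so f_C = 748.4667 + 4.25 = 752.7167 Hz.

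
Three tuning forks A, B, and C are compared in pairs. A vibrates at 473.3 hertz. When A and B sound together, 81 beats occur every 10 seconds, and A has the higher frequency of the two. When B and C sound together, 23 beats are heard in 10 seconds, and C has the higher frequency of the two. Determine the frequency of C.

467.5 Hz

A–B: Beat frequency = 81/10 = 8.1 Hz.
B is below A, so f_B = 473.3 − 8.1 = 465.2 Hz.
B–C: Beat frequency = 23/10 = 2.3 Hz.
C is above B, so f_C = 465.2 + 2.3 = 467.5 Hz.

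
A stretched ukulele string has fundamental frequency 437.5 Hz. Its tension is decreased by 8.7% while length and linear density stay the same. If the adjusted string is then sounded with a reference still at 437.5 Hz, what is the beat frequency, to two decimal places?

19.46 Hz

For a string, f ∝ √T, so the new frequency is 437.5·√0.913 = 418.0358 Hz.
f_beat = |418.0358 − 437.5| = 19.46 Hz.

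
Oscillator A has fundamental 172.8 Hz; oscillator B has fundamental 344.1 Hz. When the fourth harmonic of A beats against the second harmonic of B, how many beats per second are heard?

3.0 Hz

Fourth harmonic of the first: 4·172.8 = 691.2 Hz.
Second harmonic of the second: 2·344.1 = 688.2 Hz.
f_beat = |691.2 − 688.2| = 3.0 Hz.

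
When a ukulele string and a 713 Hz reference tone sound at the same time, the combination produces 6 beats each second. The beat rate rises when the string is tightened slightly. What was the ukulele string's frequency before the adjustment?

719 Hz

|f − 713| = 6, so the ukulele string was at either 707 Hz or 719 Hz.
Increasing tension raises a string's frequency; the adjustment raises the ukulele string's frequency.
The beat rate rose, so the adjustment moved the ukulele string further from 713 Hz — it was already above the reference.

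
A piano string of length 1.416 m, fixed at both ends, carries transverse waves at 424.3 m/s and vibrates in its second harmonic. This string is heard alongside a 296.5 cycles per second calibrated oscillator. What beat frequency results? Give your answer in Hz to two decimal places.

3.15 Hz

For a string fixed at both ends, f_n = n·v/(2L) = 2·424.3/(2·1.416) = 299.6469 Hz.
f_beat = |299.6469 − 296.5| = 3.15 Hz.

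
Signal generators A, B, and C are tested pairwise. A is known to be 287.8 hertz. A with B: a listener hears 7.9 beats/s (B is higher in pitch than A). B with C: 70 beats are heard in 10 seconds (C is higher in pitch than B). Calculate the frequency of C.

B is above A, so f_B = 287.8 + 7.9 = 295.7 Hz.
B–C: Beat frequency = 70/10 = 7 Hz.
C is above B, so f_C = 295.7 + 7 = 302.7 Hz.

302.7 Hz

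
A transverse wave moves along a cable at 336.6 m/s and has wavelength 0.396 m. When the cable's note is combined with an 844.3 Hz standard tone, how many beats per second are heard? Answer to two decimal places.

Source frequency f = v/λ = 336.6/0.396 = 850.0000 Hz.
f_beat = |850.0000 − 844.3| = 5.70 Hz.

5.70 Hz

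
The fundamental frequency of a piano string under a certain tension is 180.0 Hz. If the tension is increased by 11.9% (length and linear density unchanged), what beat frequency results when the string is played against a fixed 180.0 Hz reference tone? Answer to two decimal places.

10.41 Hz

For a string, f ∝ √T, so the new frequency is 180.0·√1.119 = 190.4090 Hz.
f_beat = |190.4090 − 180.0| = 10.41 Hz.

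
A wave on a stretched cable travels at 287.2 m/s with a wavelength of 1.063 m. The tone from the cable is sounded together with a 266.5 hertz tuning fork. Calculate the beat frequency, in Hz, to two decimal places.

3.68 Hz

Source frequency f = v/λ = 287.2/1.063 = 270.1787 Hz.
f_beat = |270.1787 − 266.5| = 3.68 Hz.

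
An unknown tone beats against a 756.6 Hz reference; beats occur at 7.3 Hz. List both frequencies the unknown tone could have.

749.3 Hz or 763.9 Hz

|f − 756.6| = 7.3, so f = 756.6 ± 7.3.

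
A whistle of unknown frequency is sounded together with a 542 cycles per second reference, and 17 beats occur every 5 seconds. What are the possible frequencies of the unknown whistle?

538.6 Hz or 545.4 Hz

Beat frequency = 17/5 = 3.4 Hz.
|f − 542| = 3.4, so f = 542 ± 3.4.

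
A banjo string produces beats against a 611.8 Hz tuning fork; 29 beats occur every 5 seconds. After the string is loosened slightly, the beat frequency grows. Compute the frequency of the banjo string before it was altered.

606 Hz

Beat frequency = 29/5 = 5.8 Hz.
|f − 611.8| = 5.8, so the banjo string was at either 606 Hz or 617.6 Hz.
Reducing tension lowers a string's frequency; the adjustment lowers the banjo string's frequency.
The beat rate rose, so the adjustment moved the banjo string further from 611.8 Hz — it was already below the reference.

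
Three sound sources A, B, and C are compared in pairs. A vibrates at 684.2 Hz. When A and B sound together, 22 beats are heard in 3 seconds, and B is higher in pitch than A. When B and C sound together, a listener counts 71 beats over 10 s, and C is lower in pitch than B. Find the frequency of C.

A–B: Beat frequency = 22/3 = 7.3333 Hz.
B is above A, so f_B = 684.2 + 7.3333 = 691.5333 Hz.
B–C: Beat frequency = 71/10 = 7.1 Hz.
C is below B, so f_C = 691.5333 − 7.1 = 684.4333 Hz.

684.4333 Hz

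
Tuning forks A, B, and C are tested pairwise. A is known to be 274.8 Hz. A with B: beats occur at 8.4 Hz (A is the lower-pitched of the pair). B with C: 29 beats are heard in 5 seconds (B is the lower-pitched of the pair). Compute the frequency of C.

289 Hz

B is above A, so f_B = 274.8 + 8.4 = 283.2 Hz.
B–C: Beat frequency = 29/5 = 5.8 Hz.
C is above B, so f_C = 283.2 + 5.8 = 289 Hz.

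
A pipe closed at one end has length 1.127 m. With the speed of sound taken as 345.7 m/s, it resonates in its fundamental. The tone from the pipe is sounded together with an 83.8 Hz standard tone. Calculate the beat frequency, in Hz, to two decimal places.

7.11 Hz

Closed pipe (odd harmonics): f_n = n·v/(4L) = 1·345.7/(4·1.127) = 76.6859 Hz.
f_beat = |76.6859 − 83.8| = 7.11 Hz.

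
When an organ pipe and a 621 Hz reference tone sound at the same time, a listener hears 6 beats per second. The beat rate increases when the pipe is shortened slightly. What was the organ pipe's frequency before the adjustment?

627 Hz

|f − 621| = 6, so the organ pipe was at either 615 Hz or 627 Hz.
A shorter pipe has a higher fundamental; the adjustment raises the organ pipe's frequency.
The beat rate rose, so the adjustment moved the organ pipe further from 621 Hz — it was already above the reference.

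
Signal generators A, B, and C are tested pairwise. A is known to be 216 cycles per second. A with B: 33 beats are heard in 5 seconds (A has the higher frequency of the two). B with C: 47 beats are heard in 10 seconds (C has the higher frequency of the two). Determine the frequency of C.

214.1 Hz

A–B: Beat frequency = 33/5 = 6.6 Hz.
B is below A, so f_B = 216 − 6.6 = 209.4 Hz.
B–C: Beat frequency = 47/10 = 4.7 Hz.
C is above B, so f_C = 209.4 + 4.7 = 214.1 Hz.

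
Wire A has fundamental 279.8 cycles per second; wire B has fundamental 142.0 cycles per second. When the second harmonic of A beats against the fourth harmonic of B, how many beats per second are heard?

Second harmonic of the first: 2·279.8 = 559.6 Hz.
Fourth harmonic of the second: 4·142.0 = 568.0 Hz.
f_beat = |559.6 − 568.0| = 8.4 Hz.

8.4 Hz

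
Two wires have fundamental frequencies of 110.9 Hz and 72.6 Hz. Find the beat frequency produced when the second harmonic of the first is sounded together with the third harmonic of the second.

Second harmonic of the first: 2·110.9 = 221.8 Hz.
Third harmonic of the second: 3·72.6 = 217.8 Hz.
f_beat = |221.8 − 217.8| = 4.0 Hz.

4.0 Hz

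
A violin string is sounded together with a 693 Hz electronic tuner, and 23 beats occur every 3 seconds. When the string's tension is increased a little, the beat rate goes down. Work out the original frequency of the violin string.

Beat frequency = 23/3 = 7.6667 Hz.
|f − 693| = 7.6667, so the violin string was at either 685.3333 Hz or 700.6667 Hz.
Higher tension means higher frequency; the adjustment raises the violin string's frequency.
The beat rate fell, so the adjustment moved the violin string toward 693 Hz — it must have started below the reference.

685.3333 Hz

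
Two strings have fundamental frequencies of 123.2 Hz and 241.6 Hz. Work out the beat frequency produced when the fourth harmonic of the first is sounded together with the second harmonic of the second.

Fourth harmonic of the first: 4·123.2 = 492.8 Hz.
Second harmonic of the second: 2·241.6 = 483.2 Hz.
f_beat = |492.8 − 483.2| = 9.6 Hz.

9.6 Hz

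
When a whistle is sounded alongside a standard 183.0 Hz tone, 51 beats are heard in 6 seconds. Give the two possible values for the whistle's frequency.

Beat frequency = 51/6 = 8.5 Hz.
|f − 183.0| = 8.5, so f = 183.0 ± 8.5.

174.5 Hz or 191.5 Hz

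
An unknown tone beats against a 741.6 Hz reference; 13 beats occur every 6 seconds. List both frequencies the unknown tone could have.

Beat frequency = 13/6 = 2.1667 Hz.
|f − 741.6| = 2.1667, so f = 741.6 ± 2.1667.

739.4333 Hz or 743.7667 Hz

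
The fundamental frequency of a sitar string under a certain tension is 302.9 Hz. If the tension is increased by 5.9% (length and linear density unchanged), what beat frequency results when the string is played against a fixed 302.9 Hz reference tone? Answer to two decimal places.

For a string, f ∝ √T, so the new frequency is 302.9·√1.059 = 311.7075 Hz.
f_beat = |311.7075 − 302.9| = 8.81 Hz.

8.81 Hz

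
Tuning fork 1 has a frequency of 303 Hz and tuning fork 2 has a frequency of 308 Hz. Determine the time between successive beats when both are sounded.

f_beat = |303 − 308| = 5 Hz.
Beat period T = 1 / f_beat = 1 / 5 s.

0.200 s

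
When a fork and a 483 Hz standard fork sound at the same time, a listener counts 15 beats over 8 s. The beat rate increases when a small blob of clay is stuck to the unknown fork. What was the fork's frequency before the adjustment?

Beat frequency = 15/8 = 1.875 Hz.
|f − 483| = 1.875, so the fork was at either 481.125 Hz or 484.875 Hz.
Adding mass to a fork lowers its frequency; the adjustment lowers the fork's frequency.
The beat rate rose, so the adjustment moved the fork further from 483 Hz — it was already below the reference.

481.125 Hz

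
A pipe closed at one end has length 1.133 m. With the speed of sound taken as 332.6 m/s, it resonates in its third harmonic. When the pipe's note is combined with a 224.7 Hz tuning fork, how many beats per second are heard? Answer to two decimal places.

4.53 Hz

Closed pipe (odd harmonics): f_n = n·v/(4L) = 3·332.6/(4·1.133) = 220.1677 Hz.
f_beat = |220.1677 − 224.7| = 4.53 Hz.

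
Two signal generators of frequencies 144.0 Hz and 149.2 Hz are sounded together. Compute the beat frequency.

5.2 Hz

Beats arise from superposition of two nearby frequencies; the beat rate is |f₁ − f₂|.
|144.0 − 149.2| = 5.2 Hz.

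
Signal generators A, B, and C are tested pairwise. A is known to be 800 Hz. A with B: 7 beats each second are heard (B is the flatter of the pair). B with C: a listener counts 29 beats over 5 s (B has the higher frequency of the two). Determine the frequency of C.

787.2 Hz

B is below A, so f_B = 800 − 7 = 793 Hz.
B–C: Beat frequency = 29/5 = 5.8 Hz.
C is below B, so f_C = 793 − 5.8 = 787.2 Hz.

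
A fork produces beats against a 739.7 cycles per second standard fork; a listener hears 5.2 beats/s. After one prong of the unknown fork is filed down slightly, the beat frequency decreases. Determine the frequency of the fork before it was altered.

734.5 Hz

|f − 739.7| = 5.2, so the fork was at either 734.5 Hz or 744.9 Hz.
Filing a prong removes mass and raises the fork's frequency; the adjustment raises the fork's frequency.
The beat rate fell, so the adjustment moved the fork toward 739.7 Hz — it must have started below the reference.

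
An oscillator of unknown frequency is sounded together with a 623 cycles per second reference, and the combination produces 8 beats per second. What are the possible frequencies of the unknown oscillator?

615 Hz or 631 Hz

|f − 623| = 8, so f = 623 ± 8.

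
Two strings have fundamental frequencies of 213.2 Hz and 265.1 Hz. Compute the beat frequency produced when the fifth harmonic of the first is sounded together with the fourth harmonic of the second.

Fifth harmonic of the first: 5·213.2 = 1066.0 Hz.
Fourth harmonic of the second: 4·265.1 = 1060.4 Hz.
f_beat = |1066.0 − 1060.4| = 5.6 Hz.

5.6 Hz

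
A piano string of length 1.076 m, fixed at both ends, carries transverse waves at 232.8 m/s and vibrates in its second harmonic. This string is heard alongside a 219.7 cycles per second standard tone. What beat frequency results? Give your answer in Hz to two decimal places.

For a string fixed at both ends, f_n = n·v/(2L) = 2·232.8/(2·1.076) = 216.3569 Hz.
f_beat = |216.3569 − 219.7| = 3.34 Hz.

3.34 Hz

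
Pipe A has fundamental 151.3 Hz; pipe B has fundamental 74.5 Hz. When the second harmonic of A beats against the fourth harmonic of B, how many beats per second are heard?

Second harmonic of the first: 2·151.3 = 302.6 Hz.
Fourth harmonic of the second: 4·74.5 = 298.0 Hz.
f_beat = |302.6 − 298.0| = 4.6 Hz.

4.6 Hz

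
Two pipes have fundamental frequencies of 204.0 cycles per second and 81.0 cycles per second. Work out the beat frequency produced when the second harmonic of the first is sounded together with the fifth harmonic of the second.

3.0 Hz

Second harmonic of the first: 2·204.0 = 408.0 Hz.
Fifth harmonic of the second: 5·81.0 = 405.0 Hz.
f_beat = |408.0 − 405.0| = 3.0 Hz.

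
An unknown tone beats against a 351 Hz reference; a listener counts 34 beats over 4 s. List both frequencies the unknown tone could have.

342.5 Hz or 359.5 Hz

Beat frequency = 34/4 = 8.5 Hz.
|f − 351| = 8.5, so f = 351 ± 8.5.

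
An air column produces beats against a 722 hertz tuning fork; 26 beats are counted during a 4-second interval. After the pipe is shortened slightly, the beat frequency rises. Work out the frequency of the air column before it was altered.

Beat frequency = 26/4 = 6.5 Hz.
|f − 722| = 6.5, so the air column was at either 715.5 Hz or 728.5 Hz.
A shorter pipe has a higher fundamental; the adjustment raises the air column's frequency.
The beat rate rose, so the adjustment moved the air column further from 722 Hz — it was already above the reference.

728.5 Hz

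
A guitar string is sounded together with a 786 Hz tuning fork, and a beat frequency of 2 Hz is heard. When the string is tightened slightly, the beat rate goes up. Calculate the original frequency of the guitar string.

788 Hz

|f − 786| = 2, so the guitar string was at either 784 Hz or 788 Hz.
Increasing tension raises a string's frequency; the adjustment raises the guitar string's frequency.
The beat rate rose, so the adjustment moved the guitar string further from 786 Hz — it was already above the reference.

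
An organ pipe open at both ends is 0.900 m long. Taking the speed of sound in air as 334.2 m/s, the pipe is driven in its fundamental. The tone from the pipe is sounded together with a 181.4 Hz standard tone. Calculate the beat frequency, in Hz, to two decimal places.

Open pipe: f_n = n·v/(2L) = 1·334.2/(2·0.900) = 185.6667 Hz.
f_beat = |185.6667 − 181.4| = 4.27 Hz.

4.27 Hz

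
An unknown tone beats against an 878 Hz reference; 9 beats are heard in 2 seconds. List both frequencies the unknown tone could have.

873.5 Hz or 882.5 Hz

Beat frequency = 9/2 = 4.5 Hz.
|f − 878| = 4.5, so f = 878 ± 4.5.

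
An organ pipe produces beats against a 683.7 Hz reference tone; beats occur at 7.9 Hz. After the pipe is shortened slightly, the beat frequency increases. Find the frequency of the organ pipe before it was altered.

|f − 683.7| = 7.9, so the organ pipe was at either 675.8 Hz or 691.6 Hz.
A shorter pipe has a higher fundamental; the adjustment raises the organ pipe's frequency.
The beat rate rose, so the adjustment moved the organ pipe further from 683.7 Hz — it was already above the reference.

691.6 Hz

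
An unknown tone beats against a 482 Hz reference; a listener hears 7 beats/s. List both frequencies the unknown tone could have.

|f − 482| = 7, so f = 482 ± 7.

475 Hz or 489 Hz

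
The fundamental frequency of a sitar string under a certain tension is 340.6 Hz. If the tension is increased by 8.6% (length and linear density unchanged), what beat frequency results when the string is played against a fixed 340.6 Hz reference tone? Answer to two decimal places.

14.34 Hz

For a string, f ∝ √T, so the new frequency is 340.6·√1.086 = 354.9438 Hz.
f_beat = |354.9438 − 340.6| = 14.34 Hz.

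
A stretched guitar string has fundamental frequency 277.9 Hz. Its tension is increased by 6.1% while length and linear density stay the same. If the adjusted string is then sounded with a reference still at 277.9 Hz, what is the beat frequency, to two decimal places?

8.35 Hz

For a string, f ∝ √T, so the new frequency is 277.9·√1.061 = 286.2505 Hz.
f_beat = |286.2505 − 277.9| = 8.35 Hz.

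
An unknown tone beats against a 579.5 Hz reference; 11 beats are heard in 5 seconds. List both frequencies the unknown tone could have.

Beat frequency = 11/5 = 2.2 Hz.
|f − 579.5| = 2.2, so f = 579.5 ± 2.2.

577.3 Hz or 581.7 Hz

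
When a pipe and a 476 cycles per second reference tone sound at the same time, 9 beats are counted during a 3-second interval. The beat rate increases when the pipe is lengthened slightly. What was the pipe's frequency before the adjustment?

473 Hz

Beat frequency = 9/3 = 3 Hz.
|f − 476| = 3, so the pipe was at either 473 Hz or 479 Hz.
A longer pipe has a lower fundamental; the adjustment lowers the pipe's frequency.
The beat rate rose, so the adjustment moved the pipe further from 476 Hz — it was already below the reference.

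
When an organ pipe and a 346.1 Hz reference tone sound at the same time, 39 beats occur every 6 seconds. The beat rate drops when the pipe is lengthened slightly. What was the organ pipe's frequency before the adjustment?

352.6 Hz

Beat frequency = 39/6 = 6.5 Hz.
|f − 346.1| = 6.5, so the organ pipe was at either 339.6 Hz or 352.6 Hz.
A longer pipe has a lower fundamental; the adjustment lowers the organ pipe's frequency.
The beat rate fell, so the adjustment moved the organ pipe toward 346.1 Hz — it must have started above the reference.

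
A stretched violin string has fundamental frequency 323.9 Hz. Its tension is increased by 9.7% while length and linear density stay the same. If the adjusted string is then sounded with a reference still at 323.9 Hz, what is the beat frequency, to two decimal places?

15.35 Hz

For a string, f ∝ √T, so the new frequency is 323.9·√1.097 = 339.2456 Hz.
f_beat = |339.2456 − 323.9| = 15.35 Hz.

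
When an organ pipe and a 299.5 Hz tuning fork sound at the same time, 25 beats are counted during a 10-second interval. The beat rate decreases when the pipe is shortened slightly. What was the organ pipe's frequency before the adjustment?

297 Hz

Beat frequency = 25/10 = 2.5 Hz.
|f − 299.5| = 2.5, so the organ pipe was at either 297 Hz or 302 Hz.
A shorter pipe has a higher fundamental; the adjustment raises the organ pipe's frequency.
The beat rate fell, so the adjustment moved the organ pipe toward 299.5 Hz — it must have started below the reference.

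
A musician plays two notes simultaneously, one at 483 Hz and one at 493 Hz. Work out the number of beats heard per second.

10 Hz

f_beat = |f₁ − f₂|.
|483 − 493| = 10 Hz.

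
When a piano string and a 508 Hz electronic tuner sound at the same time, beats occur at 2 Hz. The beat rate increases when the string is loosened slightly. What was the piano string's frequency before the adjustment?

|f − 508| = 2, so the piano string was at either 506 Hz or 510 Hz.
Reducing tension lowers a string's frequency; the adjustment lowers the piano string's frequency.
The beat rate rose, so the adjustment moved the piano string further from 508 Hz — it was already below the reference.

506 Hz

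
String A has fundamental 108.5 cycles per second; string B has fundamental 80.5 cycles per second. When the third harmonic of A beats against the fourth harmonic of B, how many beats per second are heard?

Third harmonic of the first: 3·108.5 = 325.5 Hz.
Fourth harmonic of the second: 4·80.5 = 322.0 Hz.
f_beat = |325.5 − 322.0| = 3.5 Hz.

3.5 Hz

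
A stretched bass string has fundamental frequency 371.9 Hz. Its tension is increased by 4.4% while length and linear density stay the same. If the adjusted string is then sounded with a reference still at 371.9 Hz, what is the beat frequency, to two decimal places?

8.09 Hz

For a string, f ∝ √T, so the new frequency is 371.9·√1.044 = 379.9937 Hz.
f_beat = |379.9937 − 371.9| = 8.09 Hz.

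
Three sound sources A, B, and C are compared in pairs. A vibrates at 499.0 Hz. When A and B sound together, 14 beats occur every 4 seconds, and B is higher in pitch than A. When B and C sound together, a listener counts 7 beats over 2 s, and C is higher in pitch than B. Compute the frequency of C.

A–B: Beat frequency = 14/4 = 3.5 Hz.
B is above A, so f_B = 499.0 + 3.5 = 502.5 Hz.
B–C: Beat frequency = 7/2 = 3.5 Hz.
C is above B, so f_C = 502.5 + 3.5 = 506 Hz.

506 Hz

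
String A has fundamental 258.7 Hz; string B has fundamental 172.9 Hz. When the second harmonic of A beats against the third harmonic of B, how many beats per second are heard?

Second harmonic of the first: 2·258.7 = 517.4 Hz.
Third harmonic of the second: 3·172.9 = 518.7 Hz.
f_beat = |517.4 − 518.7| = 1.3 Hz.

1.3 Hz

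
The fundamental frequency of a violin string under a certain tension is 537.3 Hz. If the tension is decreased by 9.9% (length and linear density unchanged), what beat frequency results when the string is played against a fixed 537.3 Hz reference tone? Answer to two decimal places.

For a string, f ∝ √T, so the new frequency is 537.3·√0.901 = 510.0106 Hz.
f_beat = |510.0106 − 537.3| = 27.29 Hz.

27.29 Hz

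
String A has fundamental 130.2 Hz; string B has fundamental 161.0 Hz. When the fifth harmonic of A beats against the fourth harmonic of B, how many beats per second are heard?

Fifth harmonic of the first: 5·130.2 = 651.0 Hz.
Fourth harmonic of the second: 4·161.0 = 644.0 Hz.
f_beat = |651.0 − 644.0| = 7.0 Hz.

7.0 Hz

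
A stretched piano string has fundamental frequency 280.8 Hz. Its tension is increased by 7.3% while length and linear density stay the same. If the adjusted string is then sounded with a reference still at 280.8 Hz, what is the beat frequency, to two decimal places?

For a string, f ∝ √T, so the new frequency is 280.8·√1.073 = 290.8687 Hz.
f_beat = |290.8687 − 280.8| = 10.07 Hz.

10.07 Hz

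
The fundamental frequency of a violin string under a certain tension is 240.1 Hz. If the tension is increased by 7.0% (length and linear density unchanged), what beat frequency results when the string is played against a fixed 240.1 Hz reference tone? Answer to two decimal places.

For a string, f ∝ √T, so the new frequency is 240.1·√1.070 = 248.3614 Hz.
f_beat = |248.3614 − 240.1| = 8.26 Hz.

8.26 Hz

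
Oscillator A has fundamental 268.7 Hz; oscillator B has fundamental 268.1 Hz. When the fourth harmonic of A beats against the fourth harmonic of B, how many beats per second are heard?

2.4 Hz

Fourth harmonic of the first: 4·268.7 = 1074.8 Hz.
Fourth harmonic of the second: 4·268.1 = 1072.4 Hz.
f_beat = |1074.8 − 1072.4| = 2.4 Hz.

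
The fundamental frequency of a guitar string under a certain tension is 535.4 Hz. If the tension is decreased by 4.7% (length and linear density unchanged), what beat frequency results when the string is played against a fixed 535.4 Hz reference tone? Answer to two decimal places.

For a string, f ∝ √T, so the new frequency is 535.4·√0.953 = 522.6667 Hz.
f_beat = |522.6667 − 535.4| = 12.73 Hz.

12.73 Hz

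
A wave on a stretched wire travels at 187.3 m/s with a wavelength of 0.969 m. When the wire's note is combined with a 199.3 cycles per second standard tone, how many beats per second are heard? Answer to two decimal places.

6.01 Hz

Source frequency f = v/λ = 187.3/0.969 = 193.2921 Hz.
f_beat = |193.2921 − 199.3| = 6.01 Hz.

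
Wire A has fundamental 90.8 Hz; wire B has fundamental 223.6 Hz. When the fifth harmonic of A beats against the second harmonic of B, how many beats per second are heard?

Fifth harmonic of the first: 5·90.8 = 454.0 Hz.
Second harmonic of the second: 2·223.6 = 447.2 Hz.
f_beat = |454.0 − 447.2| = 6.8 Hz.

6.8 Hz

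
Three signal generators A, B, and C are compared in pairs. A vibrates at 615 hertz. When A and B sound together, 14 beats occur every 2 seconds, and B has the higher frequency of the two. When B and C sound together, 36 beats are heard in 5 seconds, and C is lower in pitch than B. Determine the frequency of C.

614.8 Hz

A–B: Beat frequency = 14/2 = 7 Hz.
B is above A, so f_B = 615 + 7 = 622 Hz.
B–C: Beat frequency = 36/5 = 7.2 Hz.
C is below B, so f_C = 622 − 7.2 = 614.8 Hz.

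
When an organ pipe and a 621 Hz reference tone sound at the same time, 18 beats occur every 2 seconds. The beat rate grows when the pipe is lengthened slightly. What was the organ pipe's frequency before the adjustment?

Beat frequency = 18/2 = 9 Hz.
|f − 621| = 9, so the organ pipe was at either 612 Hz or 630 Hz.
A longer pipe has a lower fundamental; the adjustment lowers the organ pipe's frequency.
The beat rate rose, so the adjustment moved the organ pipe further from 621 Hz — it was already below the reference.

612 Hz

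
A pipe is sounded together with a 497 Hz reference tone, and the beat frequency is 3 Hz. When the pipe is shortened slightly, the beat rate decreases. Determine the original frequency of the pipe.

494 Hz

|f − 497| = 3, so the pipe was at either 494 Hz or 500 Hz.
A shorter pipe has a higher fundamental; the adjustment raises the pipe's frequency.
The beat rate fell, so the adjustment moved the pipe toward 497 Hz — it must have started below the reference.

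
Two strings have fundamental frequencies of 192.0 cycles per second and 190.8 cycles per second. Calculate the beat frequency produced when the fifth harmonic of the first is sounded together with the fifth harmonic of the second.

6.0 Hz

Fifth harmonic of the first: 5·192.0 = 960.0 Hz.
Fifth harmonic of the second: 5·190.8 = 954.0 Hz.
f_beat = |960.0 − 954.0| = 6.0 Hz.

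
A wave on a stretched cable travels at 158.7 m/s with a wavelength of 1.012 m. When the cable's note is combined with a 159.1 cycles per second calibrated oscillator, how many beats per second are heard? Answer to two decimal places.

2.28 Hz

Source frequency f = v/λ = 158.7/1.012 = 156.8182 Hz.
f_beat = |156.8182 − 159.1| = 2.28 Hz.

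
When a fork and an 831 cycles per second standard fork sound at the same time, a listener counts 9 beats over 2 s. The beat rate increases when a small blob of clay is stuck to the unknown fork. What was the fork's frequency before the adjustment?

Beat frequency = 9/2 = 4.5 Hz.
|f − 831| = 4.5, so the fork was at either 826.5 Hz or 835.5 Hz.
Adding mass to a fork lowers its frequency; the adjustment lowers the fork's frequency.
The beat rate rose, so the adjustment moved the fork further from 831 Hz — it was already below the reference.

826.5 Hz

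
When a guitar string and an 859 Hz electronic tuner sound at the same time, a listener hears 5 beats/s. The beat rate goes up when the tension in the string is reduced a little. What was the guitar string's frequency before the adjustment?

|f − 859| = 5, so the guitar string was at either 854 Hz or 864 Hz.
Lower tension means lower frequency; the adjustment lowers the guitar string's frequency.
The beat rate rose, so the adjustment moved the guitar string further from 859 Hz — it was already below the reference.

854 Hz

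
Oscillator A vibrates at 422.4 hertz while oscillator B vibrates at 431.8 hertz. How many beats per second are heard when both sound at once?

f_beat = |f₁ − f₂|.
|422.4 − 431.8| = 9.4 Hz.

9.4 Hz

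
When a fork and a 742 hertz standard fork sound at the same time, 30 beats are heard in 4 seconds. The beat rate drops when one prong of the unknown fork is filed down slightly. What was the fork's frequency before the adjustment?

734.5 Hz

Beat frequency = 30/4 = 7.5 Hz.
|f − 742| = 7.5, so the fork was at either 734.5 Hz or 749.5 Hz.
Filing a prong removes mass and raises the fork's frequency; the adjustment raises the fork's frequency.
The beat rate fell, so the adjustment moved the fork toward 742 Hz — it must have started below the reference.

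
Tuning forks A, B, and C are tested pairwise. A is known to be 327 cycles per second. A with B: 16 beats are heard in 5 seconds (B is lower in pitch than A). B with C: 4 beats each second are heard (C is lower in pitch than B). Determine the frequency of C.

319.8 Hz

A–B: Beat frequency = 16/5 = 3.2 Hz.
B is below A, so f_B = 327 − 3.2 = 323.8 Hz.
C is below B, so f_C = 323.8 − 4 = 319.8 Hz.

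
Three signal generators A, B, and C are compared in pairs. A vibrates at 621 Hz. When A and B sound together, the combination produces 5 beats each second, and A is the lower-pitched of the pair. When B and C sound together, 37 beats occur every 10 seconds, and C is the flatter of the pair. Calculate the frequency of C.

622.3 Hz

B is above A, so f_B = 621 + 5 = 626 Hz.
B–C: Beat frequency = 37/10 = 3.7 Hz.
C is below B, so f_C = 626 − 3.7 = 622.3 Hz.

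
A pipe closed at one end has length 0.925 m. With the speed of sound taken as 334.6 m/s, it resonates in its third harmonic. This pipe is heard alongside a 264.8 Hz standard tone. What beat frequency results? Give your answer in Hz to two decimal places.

6.50 Hz

Closed pipe (odd harmonics): f_n = n·v/(4L) = 3·334.6/(4·0.925) = 271.2973 Hz.
f_beat = |271.2973 − 264.8| = 6.50 Hz.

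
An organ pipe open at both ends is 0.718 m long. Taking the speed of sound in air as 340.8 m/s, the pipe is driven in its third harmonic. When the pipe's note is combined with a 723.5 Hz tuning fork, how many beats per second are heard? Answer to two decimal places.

Open pipe: f_n = n·v/(2L) = 3·340.8/(2·0.718) = 711.9777 Hz.
f_beat = |711.9777 − 723.5| = 11.52 Hz.

11.52 Hz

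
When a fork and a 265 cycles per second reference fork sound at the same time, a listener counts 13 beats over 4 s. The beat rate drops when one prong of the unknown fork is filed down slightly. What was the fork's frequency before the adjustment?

Beat frequency = 13/4 = 3.25 Hz.
|f − 265| = 3.25, so the fork was at either 261.75 Hz or 268.25 Hz.
Filing a prong removes mass and raises the fork's frequency; the adjustment raises the fork's frequency.
The beat rate fell, so the adjustment moved the fork toward 265 Hz — it must have started below the reference.

261.75 Hz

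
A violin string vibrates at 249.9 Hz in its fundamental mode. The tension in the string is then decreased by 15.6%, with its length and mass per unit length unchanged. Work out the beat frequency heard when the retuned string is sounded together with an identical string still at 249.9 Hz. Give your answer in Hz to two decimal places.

20.32 Hz

For a string, f ∝ √T, so the new frequency is 249.9·√0.844 = 229.5818 Hz.
f_beat = |229.5818 − 249.9| = 20.32 Hz.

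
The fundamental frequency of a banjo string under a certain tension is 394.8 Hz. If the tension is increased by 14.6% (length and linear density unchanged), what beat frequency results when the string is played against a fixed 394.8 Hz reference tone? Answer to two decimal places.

For a string, f ∝ √T, so the new frequency is 394.8·√1.146 = 422.6389 Hz.
f_beat = |422.6389 − 394.8| = 27.84 Hz.

27.84 Hz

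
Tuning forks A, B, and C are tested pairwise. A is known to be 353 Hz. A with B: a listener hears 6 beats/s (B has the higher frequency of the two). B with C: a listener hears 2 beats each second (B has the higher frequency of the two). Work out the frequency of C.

357 Hz

B is above A, so f_B = 353 + 6 = 359 Hz.
C is below B, so f_C = 359 − 2 = 357 Hz.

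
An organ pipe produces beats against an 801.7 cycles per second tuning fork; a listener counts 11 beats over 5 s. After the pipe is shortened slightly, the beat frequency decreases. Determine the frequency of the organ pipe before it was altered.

Beat frequency = 11/5 = 2.2 Hz.
|f − 801.7| = 2.2, so the organ pipe was at either 799.5 Hz or 803.9 Hz.
A shorter pipe has a higher fundamental; the adjustment raises the organ pipe's frequency.
The beat rate fell, so the adjustment moved the organ pipe toward 801.7 Hz — it must have started below the reference.

799.5 Hz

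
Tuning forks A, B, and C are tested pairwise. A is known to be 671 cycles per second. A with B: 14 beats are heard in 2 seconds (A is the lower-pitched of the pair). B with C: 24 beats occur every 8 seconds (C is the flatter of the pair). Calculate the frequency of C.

675 Hz

A–B: Beat frequency = 14/2 = 7 Hz.
B is above A, so f_B = 671 + 7 = 678 Hz.
B–C: Beat frequency = 24/8 = 3 Hz.
C is below B, so f_C = 678 − 3 = 675 Hz.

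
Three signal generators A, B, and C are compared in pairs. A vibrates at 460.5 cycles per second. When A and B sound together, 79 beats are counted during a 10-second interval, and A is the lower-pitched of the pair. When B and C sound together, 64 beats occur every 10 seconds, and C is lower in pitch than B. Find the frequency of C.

A–B: Beat frequency = 79/10 = 7.9 Hz.
B is above A, so f_B = 460.5 + 7.9 = 468.4 Hz.
B–C: Beat frequency = 64/10 = 6.4 Hz.
C is below B, so f_C = 468.4 − 6.4 = 462 Hz.

462 Hz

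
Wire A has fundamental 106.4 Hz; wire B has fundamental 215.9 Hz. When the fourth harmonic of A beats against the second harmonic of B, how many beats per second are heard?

Fourth harmonic of the first: 4·106.4 = 425.6 Hz.
Second harmonic of the second: 2·215.9 = 431.8 Hz.
f_beat = |425.6 − 431.8| = 6.2 Hz.

6.2 Hz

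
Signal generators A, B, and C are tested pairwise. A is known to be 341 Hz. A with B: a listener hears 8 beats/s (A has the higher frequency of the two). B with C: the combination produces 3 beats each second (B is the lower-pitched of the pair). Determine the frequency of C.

336 Hz

B is below A, so f_B = 341 − 8 = 333 Hz.
C is above B, so f_C = 333 + 3 = 336 Hz.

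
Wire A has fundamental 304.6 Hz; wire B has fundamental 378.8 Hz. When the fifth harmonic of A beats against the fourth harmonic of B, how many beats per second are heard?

Fifth harmonic of the first: 5·304.6 = 1523.0 Hz.
Fourth harmonic of the second: 4·378.8 = 1515.2 Hz.
f_beat = |1523.0 − 1515.2| = 7.8 Hz.

7.8 Hz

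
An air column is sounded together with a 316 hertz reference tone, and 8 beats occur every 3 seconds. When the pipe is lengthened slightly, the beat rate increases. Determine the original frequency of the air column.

313.3333 Hz

Beat frequency = 8/3 = 2.6667 Hz.
|f − 316| = 2.6667, so the air column was at either 313.3333 Hz or 318.6667 Hz.
A longer pipe has a lower fundamental; the adjustment lowers the air column's frequency.
The beat rate rose, so the adjustment moved the air column further from 316 Hz — it was already below the reference.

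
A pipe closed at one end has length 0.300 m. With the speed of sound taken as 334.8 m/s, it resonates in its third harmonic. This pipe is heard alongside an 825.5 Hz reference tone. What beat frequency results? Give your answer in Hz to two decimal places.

11.50 Hz

Closed pipe (odd harmonics): f_n = n·v/(4L) = 3·334.8/(4·0.300) = 837.0000 Hz.
f_beat = |837.0000 − 825.5| = 11.50 Hz.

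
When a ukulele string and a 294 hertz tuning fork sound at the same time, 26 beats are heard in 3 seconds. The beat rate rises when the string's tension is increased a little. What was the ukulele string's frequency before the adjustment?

302.6667 Hz

Beat frequency = 26/3 = 8.6667 Hz.
|f − 294| = 8.6667, so the ukulele string was at either 285.3333 Hz or 302.6667 Hz.
Higher tension means higher frequency; the adjustment raises the ukulele string's frequency.
The beat rate rose, so the adjustment moved the ukulele string further from 294 Hz — it was already above the reference.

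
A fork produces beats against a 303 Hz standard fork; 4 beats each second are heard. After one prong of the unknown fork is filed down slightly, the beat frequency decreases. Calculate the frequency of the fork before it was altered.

299 Hz

|f − 303| = 4, so the fork was at either 299 Hz or 307 Hz.
Filing a prong removes mass and raises the fork's frequency; the adjustment raises the fork's frequency.
The beat rate fell, so the adjustment moved the fork toward 303 Hz — it must have started below the reference.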